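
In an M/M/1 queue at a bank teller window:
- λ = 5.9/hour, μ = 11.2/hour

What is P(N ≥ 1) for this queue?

ρ = λ/μ = 5.9/11.2 = 0.5268
P(N ≥ n) = ρⁿ
P(N ≥ 1) = 0.5268^1
P(N ≥ 1) = 0.5268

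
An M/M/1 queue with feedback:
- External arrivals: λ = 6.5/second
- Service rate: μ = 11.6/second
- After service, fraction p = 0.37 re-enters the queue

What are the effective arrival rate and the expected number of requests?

Effective arrival rate: λ_eff = λ/(1-p) = 6.5/(1-0.37) = 6.5/0.63 = 10.31746
ρ = λ_eff/μ = 10.31746/11.6 = 0.8894362
L = ρ/(1-ρ) = 0.8894362/(1-0.8894362) = 8.0446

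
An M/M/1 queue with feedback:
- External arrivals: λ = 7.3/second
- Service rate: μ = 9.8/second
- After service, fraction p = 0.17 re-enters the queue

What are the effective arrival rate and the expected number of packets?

Effective arrival rate: λ_eff = λ/(1-p) = 7.3/(1-0.17) = 7.3/0.83 = 8.79518
ρ = λ_eff/μ = 8.79518/9.8 = 0.897467
L = ρ/(1-ρ) = 0.897467/(1-0.897467) = 8.7530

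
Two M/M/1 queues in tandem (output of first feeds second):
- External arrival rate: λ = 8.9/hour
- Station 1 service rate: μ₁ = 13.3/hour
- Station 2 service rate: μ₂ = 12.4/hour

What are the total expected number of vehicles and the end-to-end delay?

By Jackson's theorem, each station behaves as independent M/M/1.
Station 1: ρ₁ = 8.9/13.3 = 0.6692, L₁ = ρ₁/(1-ρ₁) = λ/(μ₁-λ) = 8.9/4.40 = 2.0227
Station 2: ρ₂ = 8.9/12.4 = 0.7177, L₂ = ρ₂/(1-ρ₂) = λ/(μ₂-λ) = 8.9/3.50 = 2.5429
Total: L = L₁ + L₂ = 2.0227 + 2.5429 = 4.5656
W = L/λ = 4.5656/8.9 = 0.5130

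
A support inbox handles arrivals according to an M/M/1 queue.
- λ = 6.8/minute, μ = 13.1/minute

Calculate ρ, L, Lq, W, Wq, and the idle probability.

Step 1: ρ = λ/μ = 6.8/13.1 = 0.5191
Step 2: L = λ/(μ-λ) = 6.8/6.30 = 1.0794
Step 3: Lq = λ²/(μ(μ-λ)) = 46.24/(13.1×6.30) = 0.5603
Step 4: W = 1/(μ-λ) = 1/6.30 = 0.15873
Step 5: Wq = λ/(μ(μ-λ)) = 6.8/(13.1×6.30) = 0.08239
Step 6: P(0) = 1-ρ = 0.4809
Verify: L = λW = 6.8×0.15873 = 1.0794 ✔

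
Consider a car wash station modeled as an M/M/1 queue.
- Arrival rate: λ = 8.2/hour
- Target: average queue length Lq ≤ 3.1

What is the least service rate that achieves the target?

For M/M/1: Lq = λ²/(μ(μ-λ))
Need Lq ≤ 3.1, i.e. μ(μ-λ) ≥ λ²/3.1
μ² - 8.2μ - 67.24/3.1 ≥ 0  →  μ² - 8.2μ - 21.69032 ≥ 0
Quadratic formula (positive root): μ = [λ + √(λ² + 4×21.69032)]/2
Discriminant: 67.24 + 4×21.69032 = 154.0013, √154.0013 = 12.4097
μ ≥ (8.2 + 12.4097)/2 = 10.3049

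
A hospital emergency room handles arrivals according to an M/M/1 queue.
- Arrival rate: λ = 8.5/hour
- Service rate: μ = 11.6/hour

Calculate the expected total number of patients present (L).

ρ = λ/μ = 8.5/11.6 = 0.7328
For M/M/1: L = λ/(μ-λ)
L = 8.5/(11.6-8.5) = 8.5/3.10
L = 2.7419 patients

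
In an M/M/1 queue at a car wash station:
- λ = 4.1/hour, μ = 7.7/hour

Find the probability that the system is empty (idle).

ρ = λ/μ = 4.1/7.7 = 0.5325
P(0) = 1 - ρ = 1 - 0.5325 = 0.4675
The server is idle 46.75% of the time.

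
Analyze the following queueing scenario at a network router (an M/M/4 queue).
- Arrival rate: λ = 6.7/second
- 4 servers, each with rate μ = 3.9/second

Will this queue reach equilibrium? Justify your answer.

Stability requires ρ = λ/(cμ) < 1
ρ = 6.7/(4 × 3.9) = 6.7/15.60 = 0.4295
Since 0.4295 < 1, the system is STABLE.
The servers are busy 42.95% of the time.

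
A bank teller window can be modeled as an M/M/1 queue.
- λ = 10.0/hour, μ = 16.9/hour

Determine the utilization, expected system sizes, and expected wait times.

Step 1: ρ = λ/μ = 10.0/16.9 = 0.5917
Step 2: L = λ/(μ-λ) = 10.0/6.90 = 1.4493
Step 3: Lq = λ²/(μ(μ-λ)) = 100.00/(16.9×6.90) = 0.8576
Step 4: W = 1/(μ-λ) = 1/6.90 = 0.14493
Step 5: Wq = λ/(μ(μ-λ)) = 10.0/(16.9×6.90) = 0.08576
Step 6: P(0) = 1-ρ = 0.4083
Verify: L = λW = 10.0×0.14493 = 1.4493 ✔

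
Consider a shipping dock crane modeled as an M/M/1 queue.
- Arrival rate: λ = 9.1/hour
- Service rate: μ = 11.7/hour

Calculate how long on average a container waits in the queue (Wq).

First, compute utilization: ρ = λ/μ = 9.1/11.7 = 0.7778
For M/M/1: Wq = λ/(μ(μ-λ))
Wq = 9.1/(11.7 × (11.7-9.1))
Wq = 9.1/(11.7 × 2.60)
Wq = 0.2991 hours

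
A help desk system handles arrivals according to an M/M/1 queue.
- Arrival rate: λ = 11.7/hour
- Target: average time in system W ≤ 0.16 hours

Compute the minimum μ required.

For M/M/1: W = 1/(μ-λ)
Need W ≤ 0.16, so 1/(μ-λ) ≤ 0.16
μ - λ ≥ 1/0.16 = 6.2500
μ ≥ 11.7 + 6.2500 = 17.9500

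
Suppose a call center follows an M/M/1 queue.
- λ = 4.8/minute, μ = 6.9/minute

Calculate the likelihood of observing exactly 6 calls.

ρ = λ/μ = 4.8/6.9 = 0.69565
P(n) = (1-ρ)ρⁿ
P(6) = (1-0.69565) × 0.69565^6
P(6) = 0.3044 × 0.1133
P(6) = 0.03449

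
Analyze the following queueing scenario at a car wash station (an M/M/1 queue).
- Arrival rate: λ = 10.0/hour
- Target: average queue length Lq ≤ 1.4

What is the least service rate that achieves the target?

For M/M/1: Lq = λ²/(μ(μ-λ))
Need Lq ≤ 1.4, i.e. μ(μ-λ) ≥ λ²/1.4
μ² - 10.0μ - 100.00/1.4 ≥ 0  →  μ² - 10.0μ - 71.42857 ≥ 0
Quadratic formula (positive root): μ = [λ + √(λ² + 4×71.42857)]/2
Discriminant: 100.00 + 4×71.42857 = 385.7143, √385.7143 = 19.6396
μ ≥ (10.0 + 19.6396)/2 = 14.8198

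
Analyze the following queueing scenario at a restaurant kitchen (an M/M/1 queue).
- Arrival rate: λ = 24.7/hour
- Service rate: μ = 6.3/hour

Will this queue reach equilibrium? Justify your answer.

Stability requires ρ = λ/(cμ) < 1
ρ = 24.7/(1 × 6.3) = 24.7/6.30 = 3.9206
Since 3.9206 ≥ 1, the system is UNSTABLE.
Queue grows without bound. Need μ > λ = 24.7.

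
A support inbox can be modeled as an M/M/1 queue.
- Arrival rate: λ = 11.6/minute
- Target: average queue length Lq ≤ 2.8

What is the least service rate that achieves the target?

For M/M/1: Lq = λ²/(μ(μ-λ))
Need Lq ≤ 2.8, i.e. μ(μ-λ) ≥ λ²/2.8
μ² - 11.6μ - 134.56/2.8 ≥ 0  →  μ² - 11.6μ - 48.057143 ≥ 0
Quadratic formula (positive root): μ = [λ + √(λ² + 4×48.057143)]/2
Discriminant: 134.56 + 4×48.057143 = 326.78857, √326.78857 = 18.07729
μ ≥ (11.6 + 18.07729)/2 = 14.8386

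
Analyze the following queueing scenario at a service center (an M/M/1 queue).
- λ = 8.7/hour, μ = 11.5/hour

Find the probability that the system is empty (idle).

ρ = λ/μ = 8.7/11.5 = 0.7565
P(0) = 1 - ρ = 1 - 0.7565 = 0.2435
The server is idle 24.35% of the time.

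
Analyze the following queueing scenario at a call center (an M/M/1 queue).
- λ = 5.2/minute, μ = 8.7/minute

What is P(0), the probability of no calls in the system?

ρ = λ/μ = 5.2/8.7 = 0.5977
P(0) = 1 - ρ = 1 - 0.5977 = 0.4023
The server is idle 40.23% of the time.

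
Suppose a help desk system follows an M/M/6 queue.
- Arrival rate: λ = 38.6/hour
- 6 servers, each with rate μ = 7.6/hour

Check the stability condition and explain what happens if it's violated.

Stability requires ρ = λ/(cμ) < 1
ρ = 38.6/(6 × 7.6) = 38.6/45.60 = 0.8465
Since 0.8465 < 1, the system is STABLE.
The servers are busy 84.65% of the time.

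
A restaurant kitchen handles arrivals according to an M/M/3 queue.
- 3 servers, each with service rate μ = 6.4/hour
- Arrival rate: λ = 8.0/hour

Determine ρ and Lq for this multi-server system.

Traffic intensity: ρ = λ/(cμ) = 8.0/(3×6.4) = 0.4167
Since ρ = 0.4167 < 1, system is stable.
Offered load a = λ/μ = cρ = 8.0/6.4 = 1.2500
P₀ = [ Σₙ₌₀^2 aⁿ/n! + a^3/(3!(1-ρ)) ]⁻¹
Σ = a^0/0! + a^1/1! + a^2/2! = 1.0000 + 1.2500 + 0.7812 = 3.0312
a^3/(3!(1-ρ)) = 1.9531/(6 × 0.58333) = 0.5580
P₀ = 1/(3.0312 + 0.5580) = 0.2786
Lq = P₀·a^3·ρ / (3!(1-ρ)²) = 0.27861 × 1.9531 × 0.41667 / (6 × 0.34028) = 0.1111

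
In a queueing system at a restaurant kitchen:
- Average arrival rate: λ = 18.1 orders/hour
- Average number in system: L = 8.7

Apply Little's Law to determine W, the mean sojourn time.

Little's Law: L = λW, so W = L/λ
W = 8.7/18.1 = 0.4807 hours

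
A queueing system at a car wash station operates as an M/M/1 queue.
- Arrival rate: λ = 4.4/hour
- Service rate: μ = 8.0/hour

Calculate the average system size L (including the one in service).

ρ = λ/μ = 4.4/8.0 = 0.5500
For M/M/1: L = λ/(μ-λ)
L = 4.4/(8.0-4.4) = 4.4/3.60
L = 1.2222 cars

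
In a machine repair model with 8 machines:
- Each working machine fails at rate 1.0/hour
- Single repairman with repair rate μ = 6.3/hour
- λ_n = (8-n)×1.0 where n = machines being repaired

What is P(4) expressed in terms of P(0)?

P(4)/P(0) = ∏_{i=0}^{4-1} λ_i/μ_{i+1}
= (8-0)×1.0/6.3 × (8-1)×1.0/6.3 × (8-2)×1.0/6.3 × (8-3)×1.0/6.3
= 1.0665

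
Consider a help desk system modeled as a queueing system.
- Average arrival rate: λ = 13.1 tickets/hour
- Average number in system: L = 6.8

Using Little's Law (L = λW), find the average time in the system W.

Little's Law: L = λW, so W = L/λ
W = 6.8/13.1 = 0.5191 hours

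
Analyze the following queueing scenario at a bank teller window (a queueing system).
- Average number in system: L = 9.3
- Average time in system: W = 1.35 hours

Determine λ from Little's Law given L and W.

Little's Law: L = λW, so λ = L/W
λ = 9.3/1.35 = 6.8889 transactions/hour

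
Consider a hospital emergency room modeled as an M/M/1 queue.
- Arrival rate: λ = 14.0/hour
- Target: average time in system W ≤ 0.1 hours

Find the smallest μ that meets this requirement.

For M/M/1: W = 1/(μ-λ)
Need W ≤ 0.1, so 1/(μ-λ) ≤ 0.1
μ - λ ≥ 1/0.1 = 10.0000
μ ≥ 14.0 + 10.0000 = 24.0000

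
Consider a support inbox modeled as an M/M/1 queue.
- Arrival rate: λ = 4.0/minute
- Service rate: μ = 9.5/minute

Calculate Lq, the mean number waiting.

ρ = λ/μ = 4.0/9.5 = 0.4211
For M/M/1: Lq = λ²/(μ(μ-λ))
Lq = 16.00/(9.5 × 5.50)
Lq = 0.3062 emails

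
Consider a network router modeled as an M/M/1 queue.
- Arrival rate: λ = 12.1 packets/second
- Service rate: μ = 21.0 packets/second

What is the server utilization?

Server utilization: ρ = λ/μ
ρ = 12.1/21.0 = 0.5762
The server is busy 57.62% of the time.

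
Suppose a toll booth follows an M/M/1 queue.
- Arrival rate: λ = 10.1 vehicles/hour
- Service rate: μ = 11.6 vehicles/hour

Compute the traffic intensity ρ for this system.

Server utilization: ρ = λ/μ
ρ = 10.1/11.6 = 0.8707
The server is busy 87.07% of the time.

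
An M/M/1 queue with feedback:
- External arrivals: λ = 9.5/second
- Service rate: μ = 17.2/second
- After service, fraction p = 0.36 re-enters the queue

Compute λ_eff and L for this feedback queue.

Effective arrival rate: λ_eff = λ/(1-p) = 9.5/(1-0.36) = 9.5/0.64 = 14.84375
ρ = λ_eff/μ = 14.84375/17.2 = 0.863009
L = ρ/(1-ρ) = 0.863009/(1-0.863009) = 6.2997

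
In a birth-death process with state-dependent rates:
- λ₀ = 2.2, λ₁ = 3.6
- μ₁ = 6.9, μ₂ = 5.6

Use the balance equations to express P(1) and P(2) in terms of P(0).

Balance equations:
State 0: λ₀P₀ = μ₁P₁ → P₁ = (λ₀/μ₁)P₀ = (2.2/6.9)P₀ = 0.3188P₀
State 1: P₂ = (λ₀λ₁)/(μ₁μ₂)P₀ = (2.2×3.6)/(6.9×5.6)P₀ = 0.2050P₀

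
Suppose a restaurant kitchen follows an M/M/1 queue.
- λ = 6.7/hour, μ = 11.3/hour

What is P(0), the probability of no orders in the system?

ρ = λ/μ = 6.7/11.3 = 0.5929
P(0) = 1 - ρ = 1 - 0.5929 = 0.4071
The server is idle 40.71% of the time.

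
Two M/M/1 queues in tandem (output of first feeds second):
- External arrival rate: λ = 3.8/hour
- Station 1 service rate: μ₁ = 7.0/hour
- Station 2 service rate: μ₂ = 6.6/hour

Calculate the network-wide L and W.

By Jackson's theorem, each station behaves as independent M/M/1.
Station 1: ρ₁ = 3.8/7.0 = 0.5429, L₁ = ρ₁/(1-ρ₁) = λ/(μ₁-λ) = 3.8/3.20 = 1.1875
Station 2: ρ₂ = 3.8/6.6 = 0.5758, L₂ = ρ₂/(1-ρ₂) = λ/(μ₂-λ) = 3.8/2.80 = 1.3571
Total: L = L₁ + L₂ = 1.1875 + 1.3571 = 2.5446
W = L/λ = 2.5446/3.8 = 0.6696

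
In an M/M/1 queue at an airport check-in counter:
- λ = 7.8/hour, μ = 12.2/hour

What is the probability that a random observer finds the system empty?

ρ = λ/μ = 7.8/12.2 = 0.6393
P(0) = 1 - ρ = 1 - 0.6393 = 0.3607
The server is idle 36.07% of the time.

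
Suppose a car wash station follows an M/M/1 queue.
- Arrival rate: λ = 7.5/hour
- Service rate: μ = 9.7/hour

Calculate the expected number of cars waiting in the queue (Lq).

ρ = λ/μ = 7.5/9.7 = 0.7732
For M/M/1: Lq = λ²/(μ(μ-λ))
Lq = 56.25/(9.7 × 2.20)
Lq = 2.6359 cars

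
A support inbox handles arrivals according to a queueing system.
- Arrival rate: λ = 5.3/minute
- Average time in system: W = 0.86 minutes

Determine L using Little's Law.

Little's Law: L = λW
L = 5.3 × 0.86 = 4.5580 emails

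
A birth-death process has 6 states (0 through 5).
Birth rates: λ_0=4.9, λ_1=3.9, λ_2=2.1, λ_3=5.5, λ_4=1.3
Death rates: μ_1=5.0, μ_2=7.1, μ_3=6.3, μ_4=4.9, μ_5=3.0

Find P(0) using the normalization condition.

Ratios P(n)/P(0) = (λ₀···λₙ₋₁)/(μ₁···μₙ):
P(1)/P(0) = (4.9)/(5.0) = 0.980000
P(2)/P(0) = (4.9×3.9)/(5.0×7.1) = 0.538310
P(3)/P(0) = (4.9×3.9×2.1)/(5.0×7.1×6.3) = 0.179437
P(4)/P(0) = (4.9×3.9×2.1×5.5)/(5.0×7.1×6.3×4.9) = 0.201408
P(5)/P(0) = (4.9×3.9×2.1×5.5×1.3)/(5.0×7.1×6.3×4.9×3.0) = 0.0872770

Normalization: ∑ P(n) = 1
P(0) × (1.00000 + 0.980000 + 0.538310 + 0.179437 + 0.201408 + 0.0872770) = 1
P(0) × 2.98643 = 1
P(0) = 1/2.98643 = 0.3348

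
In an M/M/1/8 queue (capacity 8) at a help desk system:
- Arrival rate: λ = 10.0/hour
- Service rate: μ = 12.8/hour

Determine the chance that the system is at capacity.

ρ = λ/μ = 10.0/12.8 = 0.78125
P₀ = (1-ρ)/(1-ρ^(K+1)) = (1-0.78125)/(1-0.78125^9) = 0.2188/0.8916 = 0.2454
P_K = P₀×ρ^K = 0.24535 × 0.78125^8 = 0.24535 × 0.13878 = 0.03405
Blocking probability = 3.40%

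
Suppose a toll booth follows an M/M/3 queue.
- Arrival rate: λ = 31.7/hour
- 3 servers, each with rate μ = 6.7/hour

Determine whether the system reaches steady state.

Stability requires ρ = λ/(cμ) < 1
ρ = 31.7/(3 × 6.7) = 31.7/20.10 = 1.5771
Since 1.5771 ≥ 1, the system is UNSTABLE.
Need c > λ/μ = 31.7/6.7 = 4.73.
Minimum servers needed: c = 5.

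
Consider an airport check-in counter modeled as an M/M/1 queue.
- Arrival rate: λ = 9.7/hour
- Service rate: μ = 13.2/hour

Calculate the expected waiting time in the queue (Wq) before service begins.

First, compute utilization: ρ = λ/μ = 9.7/13.2 = 0.7348
For M/M/1: Wq = λ/(μ(μ-λ))
Wq = 9.7/(13.2 × (13.2-9.7))
Wq = 9.7/(13.2 × 3.50)
Wq = 0.2100 hours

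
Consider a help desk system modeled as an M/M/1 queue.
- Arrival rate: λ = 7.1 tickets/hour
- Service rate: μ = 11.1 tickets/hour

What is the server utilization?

Server utilization: ρ = λ/μ
ρ = 7.1/11.1 = 0.6396
The server is busy 63.96% of the time.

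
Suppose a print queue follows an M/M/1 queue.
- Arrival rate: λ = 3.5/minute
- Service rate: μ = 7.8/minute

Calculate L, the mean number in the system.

ρ = λ/μ = 3.5/7.8 = 0.4487
For M/M/1: L = λ/(μ-λ)
L = 3.5/(7.8-3.5) = 3.5/4.30
L = 0.8140 jobs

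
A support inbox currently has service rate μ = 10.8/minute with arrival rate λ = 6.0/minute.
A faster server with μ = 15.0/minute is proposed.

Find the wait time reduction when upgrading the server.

System 1: ρ₁ = 6.0/10.8 = 0.5556, W₁ = 1/(10.8-6.0) = 0.20833
System 2: ρ₂ = 6.0/15.0 = 0.4000, W₂ = 1/(15.0-6.0) = 0.11111
Improvement: (W₁-W₂)/W₁ = (0.20833-0.11111)/0.20833 = 46.67%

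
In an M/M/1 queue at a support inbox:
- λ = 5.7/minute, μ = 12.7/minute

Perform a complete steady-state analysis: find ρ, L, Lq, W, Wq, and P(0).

Step 1: ρ = λ/μ = 5.7/12.7 = 0.4488
Step 2: L = λ/(μ-λ) = 5.7/7.00 = 0.8143
Step 3: Lq = λ²/(μ(μ-λ)) = 32.49/(12.7×7.00) = 0.3655
Step 4: W = 1/(μ-λ) = 1/7.00 = 0.14286
Step 5: Wq = λ/(μ(μ-λ)) = 5.7/(12.7×7.00) = 0.06412
Step 6: P(0) = 1-ρ = 0.5512
Verify: L = λW = 5.7×0.14286 = 0.8143 ✔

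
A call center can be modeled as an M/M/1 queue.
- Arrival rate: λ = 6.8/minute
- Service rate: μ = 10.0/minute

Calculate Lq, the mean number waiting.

ρ = λ/μ = 6.8/10.0 = 0.6800
For M/M/1: Lq = λ²/(μ(μ-λ))
Lq = 46.24/(10.0 × 3.20)
Lq = 1.4450 calls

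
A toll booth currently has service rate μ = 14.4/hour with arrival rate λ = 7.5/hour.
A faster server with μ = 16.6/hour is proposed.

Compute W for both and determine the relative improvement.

System 1: ρ₁ = 7.5/14.4 = 0.5208, W₁ = 1/(14.4-7.5) = 0.14493
System 2: ρ₂ = 7.5/16.6 = 0.4518, W₂ = 1/(16.6-7.5) = 0.10989
Improvement: (W₁-W₂)/W₁ = (0.14493-0.10989)/0.14493 = 24.18%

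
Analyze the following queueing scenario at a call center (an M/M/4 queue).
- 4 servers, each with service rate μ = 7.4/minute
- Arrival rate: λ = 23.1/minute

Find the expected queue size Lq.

Traffic intensity: ρ = λ/(cμ) = 23.1/(4×7.4) = 0.7804
Since ρ = 0.7804 < 1, system is stable.
Offered load a = λ/μ = cρ = 23.1/7.4 = 3.1216
P₀ = [ Σₙ₌₀^3 aⁿ/n! + a^4/(4!(1-ρ)) ]⁻¹
Σ = a^0/0! + a^1/1! + a^2/2! + a^3/3! = 1.0000 + 3.1216 + 4.8723 + 5.0698 = 14.0637
a^4/(4!(1-ρ)) = 94.9557/(24 × 0.219595) = 18.0172
P₀ = 1/(14.0637 + 18.0172) = 0.03117
Lq = P₀·a^4·ρ / (4!(1-ρ)²) = 0.03117 × 94.9557 × 0.7804 / (24 × 0.04822) = 1.9959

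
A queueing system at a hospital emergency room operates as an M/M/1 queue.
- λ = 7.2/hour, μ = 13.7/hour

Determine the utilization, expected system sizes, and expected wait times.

Step 1: ρ = λ/μ = 7.2/13.7 = 0.5255
Step 2: L = λ/(μ-λ) = 7.2/6.50 = 1.1077
Step 3: Lq = λ²/(μ(μ-λ)) = 51.84/(13.7×6.50) = 0.5821
Step 4: W = 1/(μ-λ) = 1/6.50 = 0.15385
Step 5: Wq = λ/(μ(μ-λ)) = 7.2/(13.7×6.50) = 0.08085
Step 6: P(0) = 1-ρ = 0.4745
Verify: L = λW = 7.2×0.15385 = 1.1077 ✔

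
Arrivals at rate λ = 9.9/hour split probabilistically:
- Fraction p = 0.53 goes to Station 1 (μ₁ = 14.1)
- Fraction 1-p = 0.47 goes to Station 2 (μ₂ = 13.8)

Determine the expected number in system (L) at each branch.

Effective rates: λ₁ = 9.9×0.53 = 5.247, λ₂ = 9.9×0.47 = 4.653
Station 1: ρ₁ = 5.247/14.1 = 0.37213, L₁ = ρ₁/(1-ρ₁) = 0.37213/(1-0.37213) = 0.5927
Station 2: ρ₂ = 4.653/13.8 = 0.33717, L₂ = ρ₂/(1-ρ₂) = 0.33717/(1-0.33717) = 0.5087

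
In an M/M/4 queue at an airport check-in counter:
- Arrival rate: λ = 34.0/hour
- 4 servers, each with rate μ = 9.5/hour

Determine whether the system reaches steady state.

Stability requires ρ = λ/(cμ) < 1
ρ = 34.0/(4 × 9.5) = 34.0/38.00 = 0.8947
Since 0.8947 < 1, the system is STABLE.
The servers are busy 89.47% of the time.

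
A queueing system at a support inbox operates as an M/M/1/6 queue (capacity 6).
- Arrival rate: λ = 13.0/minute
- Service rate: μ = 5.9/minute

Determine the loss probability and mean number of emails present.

ρ = λ/μ = 13.0/5.9 = 2.2034
P₀ = (1-ρ)/(1-ρ^(K+1)) = (1-2.2034)/(1-2.2034^7) = -1.2034/-251.1468 = 0.004792
P_K = P₀×ρ^K = 0.0047916 × 2.2034^6 = 0.0047916 × 114.4353 = 0.5483
Blocking probability P_6 = 0.5483 (54.83%)
L = ρ[1 - (K+1)ρ^K + Kρ^(K+1)] / [(1-ρ)(1-ρ^(K+1))]
L = 2.2034 × (1 - 7×114.4353 + 6×252.1468) / ((1 - 2.2034) × (1 - 252.1468)) = 5.1969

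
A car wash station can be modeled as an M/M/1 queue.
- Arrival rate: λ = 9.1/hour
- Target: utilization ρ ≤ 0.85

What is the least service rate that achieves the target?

ρ = λ/μ, so μ = λ/ρ
μ ≥ 9.1/0.85 = 10.7059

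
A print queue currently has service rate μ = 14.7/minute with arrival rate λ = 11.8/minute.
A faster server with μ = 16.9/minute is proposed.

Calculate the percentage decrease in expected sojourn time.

System 1: ρ₁ = 11.8/14.7 = 0.8027, W₁ = 1/(14.7-11.8) = 0.34483
System 2: ρ₂ = 11.8/16.9 = 0.6982, W₂ = 1/(16.9-11.8) = 0.19608
Improvement: (W₁-W₂)/W₁ = (0.34483-0.19608)/0.34483 = 43.14%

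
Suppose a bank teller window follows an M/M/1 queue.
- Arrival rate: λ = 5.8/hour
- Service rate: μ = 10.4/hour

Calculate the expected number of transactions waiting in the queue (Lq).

ρ = λ/μ = 5.8/10.4 = 0.5577
For M/M/1: Lq = λ²/(μ(μ-λ))
Lq = 33.64/(10.4 × 4.60)
Lq = 0.7032 transactions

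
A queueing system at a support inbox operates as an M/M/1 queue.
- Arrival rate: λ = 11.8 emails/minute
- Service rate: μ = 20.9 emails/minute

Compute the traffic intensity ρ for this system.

Server utilization: ρ = λ/μ
ρ = 11.8/20.9 = 0.5646
The server is busy 56.46% of the time.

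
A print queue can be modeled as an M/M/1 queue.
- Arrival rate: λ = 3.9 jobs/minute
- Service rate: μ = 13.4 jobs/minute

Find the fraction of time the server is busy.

Server utilization: ρ = λ/μ
ρ = 3.9/13.4 = 0.2910
The server is busy 29.10% of the time.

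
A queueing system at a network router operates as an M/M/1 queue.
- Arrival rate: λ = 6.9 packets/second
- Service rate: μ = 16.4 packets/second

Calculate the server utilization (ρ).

Server utilization: ρ = λ/μ
ρ = 6.9/16.4 = 0.4207
The server is busy 42.07% of the time.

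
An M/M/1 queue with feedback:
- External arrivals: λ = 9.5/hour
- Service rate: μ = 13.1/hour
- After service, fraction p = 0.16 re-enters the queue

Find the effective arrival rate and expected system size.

Effective arrival rate: λ_eff = λ/(1-p) = 9.5/(1-0.16) = 9.5/0.84 = 11.30952
ρ = λ_eff/μ = 11.30952/13.1 = 0.863322
L = ρ/(1-ρ) = 0.863322/(1-0.863322) = 6.3165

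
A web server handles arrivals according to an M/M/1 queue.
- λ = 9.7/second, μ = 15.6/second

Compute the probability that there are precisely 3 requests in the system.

ρ = λ/μ = 9.7/15.6 = 0.6218
P(n) = (1-ρ)ρⁿ
P(3) = (1-0.6218) × 0.6218^3
P(3) = 0.3782 × 0.2404
P(3) = 0.09092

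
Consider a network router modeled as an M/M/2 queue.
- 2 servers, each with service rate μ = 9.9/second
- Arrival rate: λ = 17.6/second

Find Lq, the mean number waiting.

Traffic intensity: ρ = λ/(cμ) = 17.6/(2×9.9) = 0.8889
Since ρ = 0.8889 < 1, system is stable.
Offered load a = λ/μ = cρ = 17.6/9.9 = 1.7778
P₀ = [ Σₙ₌₀^1 aⁿ/n! + a^2/(2!(1-ρ)) ]⁻¹
Σ = a^0/0! + a^1/1! = 1.0000 + 1.7778 = 2.7778
a^2/(2!(1-ρ)) = 3.16049/(2 × 0.111111) = 14.2222
P₀ = 1/(2.7778 + 14.2222) = 0.05882
Lq = P₀·a^2·ρ / (2!(1-ρ)²) = 0.0588235 × 3.16049 × 0.888889 / (2 × 0.0123457) = 6.6928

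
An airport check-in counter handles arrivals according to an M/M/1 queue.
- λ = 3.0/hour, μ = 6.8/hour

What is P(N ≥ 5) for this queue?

ρ = λ/μ = 3.0/6.8 = 0.44118
P(N ≥ n) = ρⁿ
P(N ≥ 5) = 0.44118^5
P(N ≥ 5) = 0.01671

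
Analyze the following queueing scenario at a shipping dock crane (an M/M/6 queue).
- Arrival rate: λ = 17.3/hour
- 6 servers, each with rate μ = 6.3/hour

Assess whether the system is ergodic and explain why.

Stability requires ρ = λ/(cμ) < 1
ρ = 17.3/(6 × 6.3) = 17.3/37.80 = 0.4577
Since 0.4577 < 1, the system is STABLE.
The servers are busy 45.77% of the time.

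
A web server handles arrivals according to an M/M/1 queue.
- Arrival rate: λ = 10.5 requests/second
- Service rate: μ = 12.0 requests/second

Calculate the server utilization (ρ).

Server utilization: ρ = λ/μ
ρ = 10.5/12.0 = 0.8750
The server is busy 87.50% of the time.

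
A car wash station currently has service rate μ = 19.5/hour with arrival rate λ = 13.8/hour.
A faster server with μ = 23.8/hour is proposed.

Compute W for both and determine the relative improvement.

System 1: ρ₁ = 13.8/19.5 = 0.7077, W₁ = 1/(19.5-13.8) = 0.17544
System 2: ρ₂ = 13.8/23.8 = 0.5798, W₂ = 1/(23.8-13.8) = 0.10000
Improvement: (W₁-W₂)/W₁ = (0.17544-0.10000)/0.17544 = 43.00%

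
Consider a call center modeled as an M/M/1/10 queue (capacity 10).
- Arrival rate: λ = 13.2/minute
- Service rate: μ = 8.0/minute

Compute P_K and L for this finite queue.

ρ = λ/μ = 13.2/8.0 = 1.6500
P₀ = (1-ρ)/(1-ρ^(K+1)) = (1-1.6500)/(1-1.6500^11) = -0.6500/-245.7876 = 0.002645
P_K = P₀×ρ^K = 0.0026446 × 1.6500^10 = 0.0026446 × 149.5683 = 0.3955
Blocking probability P_10 = 0.3955 (39.55%)
L = ρ[1 - (K+1)ρ^K + Kρ^(K+1)] / [(1-ρ)(1-ρ^(K+1))]
L = 1.6500 × (1 - 11×149.5683 + 10×246.7876) / ((1 - 1.6500) × (1 - 246.7876)) = 8.5063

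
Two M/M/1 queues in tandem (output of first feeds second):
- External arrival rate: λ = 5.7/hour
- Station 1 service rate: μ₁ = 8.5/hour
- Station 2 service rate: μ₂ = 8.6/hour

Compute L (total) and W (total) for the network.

By Jackson's theorem, each station behaves as independent M/M/1.
Station 1: ρ₁ = 5.7/8.5 = 0.6706, L₁ = ρ₁/(1-ρ₁) = λ/(μ₁-λ) = 5.7/2.80 = 2.0357
Station 2: ρ₂ = 5.7/8.6 = 0.6628, L₂ = ρ₂/(1-ρ₂) = λ/(μ₂-λ) = 5.7/2.90 = 1.9655
Total: L = L₁ + L₂ = 2.0357 + 1.9655 = 4.0012
W = L/λ = 4.0012/5.7 = 0.7020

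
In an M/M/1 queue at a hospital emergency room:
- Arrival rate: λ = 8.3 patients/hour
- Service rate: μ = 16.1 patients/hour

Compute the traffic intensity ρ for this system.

Server utilization: ρ = λ/μ
ρ = 8.3/16.1 = 0.5155
The server is busy 51.55% of the time.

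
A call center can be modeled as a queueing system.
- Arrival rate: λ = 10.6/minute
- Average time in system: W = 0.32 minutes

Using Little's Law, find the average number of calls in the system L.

Little's Law: L = λW
L = 10.6 × 0.32 = 3.3920 calls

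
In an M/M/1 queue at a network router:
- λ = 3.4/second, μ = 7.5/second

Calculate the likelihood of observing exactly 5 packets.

ρ = λ/μ = 3.4/7.5 = 0.45333
P(n) = (1-ρ)ρⁿ
P(5) = (1-0.45333) × 0.45333^5
P(5) = 0.5467 × 0.01915
P(5) = 0.01047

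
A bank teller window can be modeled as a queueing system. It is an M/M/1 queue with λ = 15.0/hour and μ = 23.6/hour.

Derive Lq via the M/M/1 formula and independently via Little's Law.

Method 1 (direct): Lq = λ²/(μ(μ-λ)) = 225.00/(23.6 × 8.60) = 1.1086

Method 2 (Little's Law):
W = 1/(μ-λ) = 1/8.60 = 0.116279
Wq = W - 1/μ = 0.116279 - 0.0423729 = 0.073906
Lq = λWq = 15.0 × 0.073906 = 1.1086 ✔ (matches Method 1)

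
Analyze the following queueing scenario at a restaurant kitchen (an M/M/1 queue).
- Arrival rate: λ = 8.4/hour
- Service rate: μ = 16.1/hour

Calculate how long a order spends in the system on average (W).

First, compute utilization: ρ = λ/μ = 8.4/16.1 = 0.5217
For M/M/1: W = 1/(μ-λ)
W = 1/(16.1-8.4) = 1/7.70
W = 0.1299 hours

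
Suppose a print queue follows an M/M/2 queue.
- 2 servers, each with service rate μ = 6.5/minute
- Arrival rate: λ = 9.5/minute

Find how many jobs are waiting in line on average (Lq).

Traffic intensity: ρ = λ/(cμ) = 9.5/(2×6.5) = 0.7308
Since ρ = 0.7308 < 1, system is stable.
Offered load a = λ/μ = cρ = 9.5/6.5 = 1.4615
P₀ = [ Σₙ₌₀^1 aⁿ/n! + a^2/(2!(1-ρ)) ]⁻¹
Σ = a^0/0! + a^1/1! = 1.0000 + 1.4615 = 2.4615
a^2/(2!(1-ρ)) = 2.13609/(2 × 0.269231) = 3.9670
P₀ = 1/(2.4615 + 3.9670) = 0.1556
Lq = P₀·a^2·ρ / (2!(1-ρ)²) = 0.15556 × 2.1361 × 0.73077 / (2 × 0.072485) = 1.6750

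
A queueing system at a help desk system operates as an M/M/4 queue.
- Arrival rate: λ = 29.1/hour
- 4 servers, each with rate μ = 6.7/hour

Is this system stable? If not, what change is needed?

Stability requires ρ = λ/(cμ) < 1
ρ = 29.1/(4 × 6.7) = 29.1/26.80 = 1.0858
Since 1.0858 ≥ 1, the system is UNSTABLE.
Need c > λ/μ = 29.1/6.7 = 4.34.
Minimum servers needed: c = 5.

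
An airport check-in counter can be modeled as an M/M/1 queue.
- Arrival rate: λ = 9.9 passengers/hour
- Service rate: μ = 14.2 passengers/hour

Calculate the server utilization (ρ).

Server utilization: ρ = λ/μ
ρ = 9.9/14.2 = 0.6972
The server is busy 69.72% of the time.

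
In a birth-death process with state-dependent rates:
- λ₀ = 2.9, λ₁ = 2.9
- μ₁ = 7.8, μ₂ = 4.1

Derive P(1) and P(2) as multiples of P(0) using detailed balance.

Balance equations:
State 0: λ₀P₀ = μ₁P₁ → P₁ = (λ₀/μ₁)P₀ = (2.9/7.8)P₀ = 0.3718P₀
State 1: P₂ = (λ₀λ₁)/(μ₁μ₂)P₀ = (2.9×2.9)/(7.8×4.1)P₀ = 0.2630P₀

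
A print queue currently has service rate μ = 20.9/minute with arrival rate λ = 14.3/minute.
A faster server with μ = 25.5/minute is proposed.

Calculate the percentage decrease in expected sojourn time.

System 1: ρ₁ = 14.3/20.9 = 0.6842, W₁ = 1/(20.9-14.3) = 0.15152
System 2: ρ₂ = 14.3/25.5 = 0.5608, W₂ = 1/(25.5-14.3) = 0.089286
Improvement: (W₁-W₂)/W₁ = (0.15152-0.089286)/0.15152 = 41.07%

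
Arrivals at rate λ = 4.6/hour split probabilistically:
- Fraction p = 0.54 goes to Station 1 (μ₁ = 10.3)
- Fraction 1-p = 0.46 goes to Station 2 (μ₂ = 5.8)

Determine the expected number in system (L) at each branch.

Effective rates: λ₁ = 4.6×0.54 = 2.484, λ₂ = 4.6×0.46 = 2.116
Station 1: ρ₁ = 2.484/10.3 = 0.24117, L₁ = ρ₁/(1-ρ₁) = 0.24117/(1-0.24117) = 0.3178
Station 2: ρ₂ = 2.116/5.8 = 0.36483, L₂ = ρ₂/(1-ρ₂) = 0.36483/(1-0.36483) = 0.5744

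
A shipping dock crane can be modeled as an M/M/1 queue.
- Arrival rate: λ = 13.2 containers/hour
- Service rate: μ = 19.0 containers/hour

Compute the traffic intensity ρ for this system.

Server utilization: ρ = λ/μ
ρ = 13.2/19.0 = 0.6947
The server is busy 69.47% of the time.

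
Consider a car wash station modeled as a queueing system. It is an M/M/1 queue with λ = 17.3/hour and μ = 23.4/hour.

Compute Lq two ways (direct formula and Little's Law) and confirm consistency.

Method 1 (direct): Lq = λ²/(μ(μ-λ)) = 299.29/(23.4 × 6.10) = 2.0967

Method 2 (Little's Law):
W = 1/(μ-λ) = 1/6.10 = 0.163934
Wq = W - 1/μ = 0.163934 - 0.0427350 = 0.121199
Lq = λWq = 17.3 × 0.121199 = 2.0967 ✔ (matches Method 1)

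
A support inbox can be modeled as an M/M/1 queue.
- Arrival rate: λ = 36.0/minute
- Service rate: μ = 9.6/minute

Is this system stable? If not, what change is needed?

Stability requires ρ = λ/(cμ) < 1
ρ = 36.0/(1 × 9.6) = 36.0/9.60 = 3.7500
Since 3.7500 ≥ 1, the system is UNSTABLE.
Queue grows without bound. Need μ > λ = 36.0.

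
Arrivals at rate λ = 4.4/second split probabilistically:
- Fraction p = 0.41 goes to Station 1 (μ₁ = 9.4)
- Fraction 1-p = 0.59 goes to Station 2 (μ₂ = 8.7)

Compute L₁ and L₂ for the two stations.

Effective rates: λ₁ = 4.4×0.41 = 1.804, λ₂ = 4.4×0.59 = 2.596
Station 1: ρ₁ = 1.804/9.4 = 0.1919, L₁ = ρ₁/(1-ρ₁) = 0.1919/(1-0.1919) = 0.2375
Station 2: ρ₂ = 2.596/8.7 = 0.2984, L₂ = ρ₂/(1-ρ₂) = 0.2984/(1-0.2984) = 0.4253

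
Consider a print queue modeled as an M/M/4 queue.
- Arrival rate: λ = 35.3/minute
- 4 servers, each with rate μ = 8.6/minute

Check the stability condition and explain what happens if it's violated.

Stability requires ρ = λ/(cμ) < 1
ρ = 35.3/(4 × 8.6) = 35.3/34.40 = 1.0262
Since 1.0262 ≥ 1, the system is UNSTABLE.
Need c > λ/μ = 35.3/8.6 = 4.10.
Minimum servers needed: c = 5.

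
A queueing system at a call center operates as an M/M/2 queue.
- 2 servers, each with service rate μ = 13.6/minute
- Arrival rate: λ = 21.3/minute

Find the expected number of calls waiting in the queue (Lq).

Traffic intensity: ρ = λ/(cμ) = 21.3/(2×13.6) = 0.7831
Since ρ = 0.7831 < 1, system is stable.
Offered load a = λ/μ = cρ = 21.3/13.6 = 1.5662
P₀ = [ Σₙ₌₀^1 aⁿ/n! + a^2/(2!(1-ρ)) ]⁻¹
Σ = a^0/0! + a^1/1! = 1.0000 + 1.5662 = 2.5662
a^2/(2!(1-ρ)) = 2.4529/(2 × 0.21691) = 5.6542
P₀ = 1/(2.5662 + 5.6542) = 0.1216
Lq = P₀·a^2·ρ / (2!(1-ρ)²) = 0.12165 × 2.4529 × 0.78309 / (2 × 0.047051) = 2.4832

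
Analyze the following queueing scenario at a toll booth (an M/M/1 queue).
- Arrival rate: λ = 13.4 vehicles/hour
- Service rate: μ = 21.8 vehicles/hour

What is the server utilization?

Server utilization: ρ = λ/μ
ρ = 13.4/21.8 = 0.6147
The server is busy 61.47% of the time.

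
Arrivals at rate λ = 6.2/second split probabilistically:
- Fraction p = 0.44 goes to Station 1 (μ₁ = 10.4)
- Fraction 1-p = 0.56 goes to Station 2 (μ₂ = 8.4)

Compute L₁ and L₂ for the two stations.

Effective rates: λ₁ = 6.2×0.44 = 2.728, λ₂ = 6.2×0.56 = 3.472
Station 1: ρ₁ = 2.728/10.4 = 0.2623, L₁ = ρ₁/(1-ρ₁) = 0.2623/(1-0.2623) = 0.3556
Station 2: ρ₂ = 3.472/8.4 = 0.41333, L₂ = ρ₂/(1-ρ₂) = 0.41333/(1-0.41333) = 0.7045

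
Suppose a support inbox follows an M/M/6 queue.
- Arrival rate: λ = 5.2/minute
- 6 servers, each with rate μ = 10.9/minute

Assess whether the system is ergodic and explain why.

Stability requires ρ = λ/(cμ) < 1
ρ = 5.2/(6 × 10.9) = 5.2/65.40 = 0.07951
Since 0.07951 < 1, the system is STABLE.
The servers are busy 7.95% of the time.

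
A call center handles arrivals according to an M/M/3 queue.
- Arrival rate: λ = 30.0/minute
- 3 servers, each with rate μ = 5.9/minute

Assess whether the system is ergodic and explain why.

Stability requires ρ = λ/(cμ) < 1
ρ = 30.0/(3 × 5.9) = 30.0/17.70 = 1.6949
Since 1.6949 ≥ 1, the system is UNSTABLE.
Need c > λ/μ = 30.0/5.9 = 5.08.
Minimum servers needed: c = 6.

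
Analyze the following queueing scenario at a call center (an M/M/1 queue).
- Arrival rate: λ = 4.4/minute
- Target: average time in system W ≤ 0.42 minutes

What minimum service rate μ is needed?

For M/M/1: W = 1/(μ-λ)
Need W ≤ 0.42, so 1/(μ-λ) ≤ 0.42
μ - λ ≥ 1/0.42 = 2.3810
μ ≥ 4.4 + 2.3810 = 6.7810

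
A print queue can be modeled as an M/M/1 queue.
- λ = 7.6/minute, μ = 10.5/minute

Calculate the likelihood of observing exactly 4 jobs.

ρ = λ/μ = 7.6/10.5 = 0.7238
P(n) = (1-ρ)ρⁿ
P(4) = (1-0.7238) × 0.7238^4
P(4) = 0.27620 × 0.27446
P(4) = 0.07581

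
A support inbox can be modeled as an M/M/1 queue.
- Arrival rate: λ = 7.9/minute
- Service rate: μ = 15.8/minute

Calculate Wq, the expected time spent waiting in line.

First, compute utilization: ρ = λ/μ = 7.9/15.8 = 0.5000
For M/M/1: Wq = λ/(μ(μ-λ))
Wq = 7.9/(15.8 × (15.8-7.9))
Wq = 7.9/(15.8 × 7.90)
Wq = 0.06329 minutes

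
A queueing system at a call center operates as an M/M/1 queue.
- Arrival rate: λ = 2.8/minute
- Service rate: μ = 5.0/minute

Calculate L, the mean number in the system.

ρ = λ/μ = 2.8/5.0 = 0.5600
For M/M/1: L = λ/(μ-λ)
L = 2.8/(5.0-2.8) = 2.8/2.20
L = 1.2727 calls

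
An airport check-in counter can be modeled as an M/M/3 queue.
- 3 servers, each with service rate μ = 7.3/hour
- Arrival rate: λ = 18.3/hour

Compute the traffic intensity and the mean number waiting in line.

Traffic intensity: ρ = λ/(cμ) = 18.3/(3×7.3) = 0.8356
Since ρ = 0.8356 < 1, system is stable.
Offered load a = λ/μ = cρ = 18.3/7.3 = 2.5068
P₀ = [ Σₙ₌₀^2 aⁿ/n! + a^3/(3!(1-ρ)) ]⁻¹
Σ = a^0/0! + a^1/1! + a^2/2! = 1.00000 + 2.50685 + 3.14215 = 6.6490
a^3/(3!(1-ρ)) = 15.7538/(6 × 0.164384) = 15.9726
P₀ = 1/(6.6490 + 15.9726) = 0.04421
Lq = P₀·a^3·ρ / (3!(1-ρ)²) = 0.0442056 × 15.7538 × 0.835616 / (6 × 0.0270220) = 3.5892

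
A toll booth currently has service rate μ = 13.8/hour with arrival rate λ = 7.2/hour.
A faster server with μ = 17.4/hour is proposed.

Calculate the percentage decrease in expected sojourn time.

System 1: ρ₁ = 7.2/13.8 = 0.5217, W₁ = 1/(13.8-7.2) = 0.1515
System 2: ρ₂ = 7.2/17.4 = 0.4138, W₂ = 1/(17.4-7.2) = 0.09804
Improvement: (W₁-W₂)/W₁ = (0.1515-0.09804)/0.1515 = 35.29%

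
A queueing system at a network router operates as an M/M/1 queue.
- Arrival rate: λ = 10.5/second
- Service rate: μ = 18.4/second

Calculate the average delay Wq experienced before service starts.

First, compute utilization: ρ = λ/μ = 10.5/18.4 = 0.5707
For M/M/1: Wq = λ/(μ(μ-λ))
Wq = 10.5/(18.4 × (18.4-10.5))
Wq = 10.5/(18.4 × 7.90)
Wq = 0.07223 seconds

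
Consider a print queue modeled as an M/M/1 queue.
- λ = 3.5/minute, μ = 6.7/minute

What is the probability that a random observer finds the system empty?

ρ = λ/μ = 3.5/6.7 = 0.5224
P(0) = 1 - ρ = 1 - 0.5224 = 0.4776
The server is idle 47.76% of the time.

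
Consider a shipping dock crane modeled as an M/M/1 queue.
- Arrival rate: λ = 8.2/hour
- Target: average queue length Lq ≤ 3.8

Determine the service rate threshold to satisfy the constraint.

For M/M/1: Lq = λ²/(μ(μ-λ))
Need Lq ≤ 3.8, i.e. μ(μ-λ) ≥ λ²/3.8
μ² - 8.2μ - 67.24/3.8 ≥ 0  →  μ² - 8.2μ - 17.694737 ≥ 0
Quadratic formula (positive root): μ = [λ + √(λ² + 4×17.694737)]/2
Discriminant: 67.24 + 4×17.694737 = 138.0189, √138.0189 = 11.7481
μ ≥ (8.2 + 11.7481)/2 = 9.9741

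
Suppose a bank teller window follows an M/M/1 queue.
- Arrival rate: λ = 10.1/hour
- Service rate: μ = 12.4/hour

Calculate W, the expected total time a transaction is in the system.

First, compute utilization: ρ = λ/μ = 10.1/12.4 = 0.8145
For M/M/1: W = 1/(μ-λ)
W = 1/(12.4-10.1) = 1/2.30
W = 0.4348 hours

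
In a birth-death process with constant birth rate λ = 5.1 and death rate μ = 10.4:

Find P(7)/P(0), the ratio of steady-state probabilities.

For constant rates: P(n)/P(0) = (λ/μ)^n
P(7)/P(0) = (5.1/10.4)^7 = 0.490385^7 = 0.006820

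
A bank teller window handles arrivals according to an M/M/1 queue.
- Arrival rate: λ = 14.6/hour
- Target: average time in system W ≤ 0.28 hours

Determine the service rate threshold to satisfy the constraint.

For M/M/1: W = 1/(μ-λ)
Need W ≤ 0.28, so 1/(μ-λ) ≤ 0.28
μ - λ ≥ 1/0.28 = 3.5714
μ ≥ 14.6 + 3.5714 = 18.1714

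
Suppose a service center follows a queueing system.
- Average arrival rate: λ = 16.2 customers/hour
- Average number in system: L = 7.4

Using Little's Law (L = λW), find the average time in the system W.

Little's Law: L = λW, so W = L/λ
W = 7.4/16.2 = 0.4568 hours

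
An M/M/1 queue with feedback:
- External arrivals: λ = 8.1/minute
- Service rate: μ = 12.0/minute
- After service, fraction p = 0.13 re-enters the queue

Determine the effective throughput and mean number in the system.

Effective arrival rate: λ_eff = λ/(1-p) = 8.1/(1-0.13) = 8.1/0.87 = 9.3103
ρ = λ_eff/μ = 9.3103/12.0 = 0.77586
L = ρ/(1-ρ) = 0.77586/(1-0.77586) = 3.4615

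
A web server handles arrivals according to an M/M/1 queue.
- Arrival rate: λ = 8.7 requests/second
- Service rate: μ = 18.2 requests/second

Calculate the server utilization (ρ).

Server utilization: ρ = λ/μ
ρ = 8.7/18.2 = 0.4780
The server is busy 47.80% of the time.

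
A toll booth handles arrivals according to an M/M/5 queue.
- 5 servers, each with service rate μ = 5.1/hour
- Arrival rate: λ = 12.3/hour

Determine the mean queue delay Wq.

Traffic intensity: ρ = λ/(cμ) = 12.3/(5×5.1) = 0.4824
Since ρ = 0.4824 < 1, system is stable.
Offered load a = λ/μ = cρ = 12.3/5.1 = 2.4118
P₀ = [ Σₙ₌₀^4 aⁿ/n! + a^5/(5!(1-ρ)) ]⁻¹
Σ = a^0/0! + a^1/1! + a^2/2! + a^3/3! + a^4/4! = 1.0000 + 2.4118 + 2.9083 + 2.3380 + 1.4097 = 10.0678
a^5/(5!(1-ρ)) = 81.5971/(120 × 0.51765) = 1.3136
P₀ = 1/(10.0678 + 1.3136) = 0.08786
Lq = P₀·a^5·ρ / (5!(1-ρ)²) = 0.08786 × 81.5971 × 0.4824 / (120 × 0.2680) = 0.1075
Wq = Lq/λ = 0.10755/12.3 = 0.008744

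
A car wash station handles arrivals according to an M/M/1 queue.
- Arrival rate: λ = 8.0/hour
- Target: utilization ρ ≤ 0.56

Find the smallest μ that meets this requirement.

ρ = λ/μ, so μ = λ/ρ
μ ≥ 8.0/0.56 = 14.2857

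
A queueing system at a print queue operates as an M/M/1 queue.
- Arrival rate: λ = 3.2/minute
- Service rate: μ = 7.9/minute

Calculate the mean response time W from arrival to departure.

First, compute utilization: ρ = λ/μ = 3.2/7.9 = 0.4051
For M/M/1: W = 1/(μ-λ)
W = 1/(7.9-3.2) = 1/4.70
W = 0.2128 minutes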